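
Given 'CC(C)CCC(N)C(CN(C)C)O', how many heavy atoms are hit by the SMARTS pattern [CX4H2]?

Check the 13 heavy atoms by environment: 3× C (H2, X4) → match; 3× C (H1, X4) → no; 1× O (H1, X2) → no; 1× N (H0, X3) → no; 4× C (H3, X4) → no; 1× N (H2, X3) → no.
That gives 3 matching atoms.

3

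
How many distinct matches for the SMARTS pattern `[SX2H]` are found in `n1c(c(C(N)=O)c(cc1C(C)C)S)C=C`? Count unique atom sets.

[SX2H] is the SMARTS for a thiol: an aliphatic sulfur with two connections, one being H.
Exactly one fragment in the molecule meets all constraints, giving 1 match.

1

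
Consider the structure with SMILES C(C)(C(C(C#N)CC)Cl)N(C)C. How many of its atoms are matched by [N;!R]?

2

The query [N;!R] means: aliphatic nitrogen not in a ring.
Check the 12 heavy atoms by environment: 9× C (acyclic) → no; 1× Cl (acyclic) → no; 2× N (acyclic) → match.
That gives 2 matching atoms.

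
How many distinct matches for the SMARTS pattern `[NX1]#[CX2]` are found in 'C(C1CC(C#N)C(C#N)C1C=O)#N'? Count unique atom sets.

3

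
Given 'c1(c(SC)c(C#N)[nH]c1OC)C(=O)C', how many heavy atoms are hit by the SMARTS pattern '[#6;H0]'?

6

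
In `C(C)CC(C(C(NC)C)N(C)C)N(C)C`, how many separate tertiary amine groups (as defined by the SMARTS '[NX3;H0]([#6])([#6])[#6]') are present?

2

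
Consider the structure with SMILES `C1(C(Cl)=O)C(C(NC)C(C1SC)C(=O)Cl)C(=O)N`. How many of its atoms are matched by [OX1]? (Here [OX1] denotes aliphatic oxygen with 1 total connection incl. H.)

The query [OX1] means: aliphatic oxygen with one total connection — typically a carbonyl =O or an oxide.
Check the 18 heavy atoms by environment: 7× C (X4) → no; 1× S (X2) → no; 3× C (X3) → no; 3× O (X1) → match; 2× Cl (X1) → no; 2× N (X3) → no.
That gives 3 matching atoms.

3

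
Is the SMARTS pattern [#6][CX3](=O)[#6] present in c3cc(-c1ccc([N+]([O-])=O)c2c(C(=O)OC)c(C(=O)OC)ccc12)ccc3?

No

The pattern [#6][CX3](=O)[#6] describes a carbonyl carbon (no H) flanked by two carbons — a ketone.
The closest candidate here is a methyl-ester group (-C(=O)OCH3), but one neighbour of the carbonyl carbon is O, not C. No other fragment satisfies the full query, so there is no match.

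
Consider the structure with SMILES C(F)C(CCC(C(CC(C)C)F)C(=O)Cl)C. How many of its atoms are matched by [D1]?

7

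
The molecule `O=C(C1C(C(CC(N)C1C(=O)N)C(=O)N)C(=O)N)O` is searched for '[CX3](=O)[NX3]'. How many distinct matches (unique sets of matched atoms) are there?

3

[CX3](=O)[NX3] is the SMARTS for an amide: a carbonyl carbon bonded to a trivalent nitrogen.
The molecule carries 3 separate instances of a primary amide (-C(=O)NH2) meeting every constraint; each maps to a distinct set of atoms, giving 3 matches.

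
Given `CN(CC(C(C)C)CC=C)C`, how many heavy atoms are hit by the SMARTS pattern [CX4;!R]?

The query [CX4;!R] means: aliphatic carbon with four total connections, not in a ring.
Check the 11 heavy atoms by environment: 8× C (X4, acyclic) → match; 2× C (X3, acyclic) → no; 1× N (X3, acyclic) → no.
That gives 8 matching atoms.

8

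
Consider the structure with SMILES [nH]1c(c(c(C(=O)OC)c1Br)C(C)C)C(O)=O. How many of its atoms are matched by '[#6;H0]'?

6

Check the 16 heavy atoms by environment: 1× n (aromatic, H1) → no; 4× c (aromatic, H0) → match; 2× C (H0) → match; 3× O (H0) → no; 3× C (H3) → no; 1× Br (H0) → no; 1× C (H1) → no; 1× O (H1) → no.
Summing the matching environments: 4 + 2 = 6 matching atoms.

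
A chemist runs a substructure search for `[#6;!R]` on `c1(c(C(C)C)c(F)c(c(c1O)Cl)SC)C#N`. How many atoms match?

The query [#6;!R] means: carbon not in any ring.
Check the 16 heavy atoms by environment: 6× c (aromatic, in 6-ring) → no; 1× O (acyclic) → no; 1× F (acyclic) → no; 5× C (acyclic) → match; 1× N (acyclic) → no; 1× Cl (acyclic) → no; 1× S (acyclic) → no.
That gives 5 matching atoms.

5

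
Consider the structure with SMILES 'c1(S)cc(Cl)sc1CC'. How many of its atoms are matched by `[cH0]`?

3

The query [cH0] means: aromatic carbon with no attached hydrogen (substituted or ring-fusion).
Check the 9 heavy atoms by environment: 1× s (aromatic, H0) → no; 3× c (aromatic, H0) → match; 1× c (aromatic, H1) → no; 1× S (H1) → no; 1× C (H2) → no; 1× C (H3) → no; 1× Cl (H0) → no.
That gives 3 matching atoms.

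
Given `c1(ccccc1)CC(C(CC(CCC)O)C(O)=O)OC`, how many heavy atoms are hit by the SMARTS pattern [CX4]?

The query [CX4] means: C with X4: aliphatic carbon with exactly 4 total connections (bonds + H).
Check the 20 heavy atoms by environment: 9× C (X4) → match; 1× C (X3) → no; 1× O (X1) → no; 3× O (X2) → no; 6× c (aromatic, X3) → no.
That gives 9 matching atoms.

9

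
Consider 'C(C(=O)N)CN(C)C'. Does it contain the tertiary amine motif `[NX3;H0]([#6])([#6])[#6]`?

Yes

The pattern [NX3;H0]([#6])([#6])[#6] describes a trivalent nitrogen with no H, bonded to three carbons — a tertiary amine.
The molecule carries a dimethylamino group (-N(CH3)2), whose atoms satisfy every constraint of the query, so the pattern matches.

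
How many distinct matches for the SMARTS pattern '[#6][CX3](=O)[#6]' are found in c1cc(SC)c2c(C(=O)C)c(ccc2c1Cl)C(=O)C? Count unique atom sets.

[#6][CX3](=O)[#6] is the SMARTS for a ketone: a carbonyl carbon (no H) flanked by two carbons.
The molecule carries 2 separate instances of an acetyl/ketone group (-C(=O)CH3) meeting every constraint; each maps to a distinct set of atoms, giving 2 matches.

2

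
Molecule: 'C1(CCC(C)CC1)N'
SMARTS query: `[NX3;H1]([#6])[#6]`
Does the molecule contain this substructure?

No

The pattern [NX3;H1]([#6])[#6] describes a trivalent nitrogen with one H, bonded to two carbons — a secondary amine.
The closest candidate here is a primary amino group (-NH2), but the nitrogen has H2 and only one carbon neighbour. No other fragment satisfies the full query, so there is no match.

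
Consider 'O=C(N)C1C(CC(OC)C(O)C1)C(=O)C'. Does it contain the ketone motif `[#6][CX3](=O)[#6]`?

The pattern [#6][CX3](=O)[#6] describes a carbonyl carbon (no H) flanked by two carbons — a ketone.
The molecule carries an acetyl/ketone group (-C(=O)CH3), whose atoms satisfy every constraint of the query, so the pattern matches.

Yes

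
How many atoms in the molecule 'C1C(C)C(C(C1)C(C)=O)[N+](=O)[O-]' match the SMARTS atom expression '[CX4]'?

7

The query [CX4] means: C with X4: aliphatic carbon with exactly 4 total connections (bonds + H).
Check the 12 heavy atoms by environment: 7× C (X4) → match; 1× C (X3) → no; 2× O (X1) → no; 1× N (charge +1, X3) → no; 1× O (charge -1, X1) → no.
That gives 7 matching atoms.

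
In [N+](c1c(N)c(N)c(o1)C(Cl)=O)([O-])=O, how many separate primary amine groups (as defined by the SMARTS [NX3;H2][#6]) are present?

2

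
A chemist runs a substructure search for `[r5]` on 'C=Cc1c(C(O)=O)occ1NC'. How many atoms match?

The query [r5] means: r5 matches atoms in a five-membered ring.
Check the 12 heavy atoms by environment: 1× o (aromatic, in 5-ring) → match; 4× c (aromatic, in 5-ring) → match; 4× C (acyclic) → no; 2× O (acyclic) → no; 1× N (acyclic) → no.
Summing the matching environments: 1 + 4 = 5 matching atoms.

5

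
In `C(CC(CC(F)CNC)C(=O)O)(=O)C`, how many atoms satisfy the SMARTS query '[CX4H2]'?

3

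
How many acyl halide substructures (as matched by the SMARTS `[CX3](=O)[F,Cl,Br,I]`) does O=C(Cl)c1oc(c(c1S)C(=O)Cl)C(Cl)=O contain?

3

[CX3](=O)[F,Cl,Br,I] is the SMARTS for an acyl halide: a carbonyl carbon bonded to a halogen.
The molecule carries 3 separate instances of an acyl chloride (-C(=O)Cl) meeting every constraint; each maps to a distinct set of atoms, giving 3 matches.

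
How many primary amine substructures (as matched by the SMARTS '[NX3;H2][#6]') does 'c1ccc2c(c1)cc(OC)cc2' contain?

0

[NX3;H2][#6] is the SMARTS for a primary amine: a trivalent nitrogen with two H attached to carbon.
No fragment in the molecule satisfies every constraint, giving 0 matches.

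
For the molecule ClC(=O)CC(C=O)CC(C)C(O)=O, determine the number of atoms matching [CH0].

2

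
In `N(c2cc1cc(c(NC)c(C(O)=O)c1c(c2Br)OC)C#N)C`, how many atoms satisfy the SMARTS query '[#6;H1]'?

The query [#6;H1] means: any carbon bearing exactly one hydrogen.
Check the 22 heavy atoms by environment: 8× c (aromatic, H0) → no; 2× c (aromatic, H1) → match; 2× C (H0) → no; 1× N (H0) → no; 2× O (H0) → no; 1× O (H1) → no; 2× N (H1) → no; 3× C (H3) → no; 1× Br (H0) → no.
That gives 2 matching atoms.

2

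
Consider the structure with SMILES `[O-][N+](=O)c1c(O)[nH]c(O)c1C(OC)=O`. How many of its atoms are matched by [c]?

Check the 14 heavy atoms by environment: 1× n (aromatic) → no; 4× c (aromatic) → match; 5× O → no; 1× N (charge +1) → no; 1× O (charge -1) → no; 2× C → no.
That gives 4 matching atoms.

4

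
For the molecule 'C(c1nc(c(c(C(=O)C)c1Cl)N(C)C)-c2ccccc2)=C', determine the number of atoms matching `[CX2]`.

0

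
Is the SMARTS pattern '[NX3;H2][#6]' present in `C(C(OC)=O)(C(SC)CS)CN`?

The pattern [NX3;H2][#6] describes a trivalent nitrogen with two H attached to carbon — a primary amine.
The molecule carries a primary amino group (-NH2), whose atoms satisfy every constraint of the query, so the pattern matches.

Yes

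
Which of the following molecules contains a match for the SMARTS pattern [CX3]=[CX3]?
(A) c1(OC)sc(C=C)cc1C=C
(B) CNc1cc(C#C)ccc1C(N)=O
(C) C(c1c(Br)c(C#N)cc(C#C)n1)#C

A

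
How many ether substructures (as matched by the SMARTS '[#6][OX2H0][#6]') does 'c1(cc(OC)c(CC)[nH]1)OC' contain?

[#6][OX2H0][#6] is the SMARTS for an ether: an aliphatic oxygen bridging two carbons with no H on the oxygen.
The molecule carries 2 separate instances of a methoxy ether (-OCH3) meeting every constraint; each maps to a distinct set of atoms, giving 2 matches.

2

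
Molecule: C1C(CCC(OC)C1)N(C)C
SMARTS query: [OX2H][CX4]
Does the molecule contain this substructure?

The pattern [OX2H][CX4] describes a hydroxyl oxygen bound to an sp3 (X4) carbon — an aliphatic alcohol.
The closest candidate here is a methoxy ether (-OCH3), but the oxygen has H0 (ether), not H1. No other fragment satisfies the full query, so there is no match.

No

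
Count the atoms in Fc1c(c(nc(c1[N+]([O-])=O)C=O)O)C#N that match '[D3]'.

6

The query [D3] means: atom with exactly three heavy-atom neighbours.
Check the 15 heavy atoms by environment: 1× n (aromatic, D2) → no; 5× c (aromatic, D3) → match; 1× N (charge +1, D3) → match; 1× O (charge -1, D1) → no; 3× O (D1) → no; 1× F (D1) → no; 2× C (D2) → no; 1× N (D1) → no.
Summing the matching environments: 5 + 1 = 6 matching atoms.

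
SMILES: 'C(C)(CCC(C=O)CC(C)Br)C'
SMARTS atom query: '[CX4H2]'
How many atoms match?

3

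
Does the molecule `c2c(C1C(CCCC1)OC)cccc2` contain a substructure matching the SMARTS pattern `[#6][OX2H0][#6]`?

Yes

The pattern [#6][OX2H0][#6] describes an aliphatic oxygen bridging two carbons with no H on the oxygen — an ether.
The molecule carries a methoxy ether (-OCH3), whose atoms satisfy every constraint of the query, so the pattern matches.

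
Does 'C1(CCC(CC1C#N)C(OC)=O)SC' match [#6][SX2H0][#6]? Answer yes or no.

Yes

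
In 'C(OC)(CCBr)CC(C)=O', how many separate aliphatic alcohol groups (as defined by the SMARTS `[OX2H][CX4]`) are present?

0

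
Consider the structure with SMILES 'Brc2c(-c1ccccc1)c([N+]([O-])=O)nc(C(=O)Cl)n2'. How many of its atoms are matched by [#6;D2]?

5

Check the 19 heavy atoms by environment: 2× n (aromatic, D2) → no; 5× c (aromatic, D3) → no; 1× N (charge +1, D3) → no; 1× O (charge -1, D1) → no; 2× O (D1) → no; 1× Br (D1) → no; 1× C (D3) → no; 1× Cl (D1) → no; 5× c (aromatic, D2) → match.
That gives 5 matching atoms.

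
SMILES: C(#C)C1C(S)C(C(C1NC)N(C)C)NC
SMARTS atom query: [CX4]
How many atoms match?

The query [CX4] means: C with X4: aliphatic carbon with exactly 4 total connections (bonds + H).
Check the 15 heavy atoms by environment: 9× C (X4) → match; 3× N (X3) → no; 1× S (X2) → no; 2× C (X2) → no.
That gives 9 matching atoms.

9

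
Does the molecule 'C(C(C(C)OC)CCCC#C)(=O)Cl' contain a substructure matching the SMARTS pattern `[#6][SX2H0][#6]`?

The pattern [#6][SX2H0][#6] describes an aliphatic sulfur bridging two carbons with no H on the sulfur — a thioether.
The closest candidate here is a methoxy ether (-OCH3), but the bridging atom is O, not S. No other fragment satisfies the full query, so there is no match.

No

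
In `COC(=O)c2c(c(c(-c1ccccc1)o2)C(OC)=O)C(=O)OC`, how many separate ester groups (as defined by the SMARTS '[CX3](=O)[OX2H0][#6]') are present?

3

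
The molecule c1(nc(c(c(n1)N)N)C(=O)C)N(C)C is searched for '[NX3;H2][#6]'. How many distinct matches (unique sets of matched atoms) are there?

[NX3;H2][#6] is the SMARTS for a primary amine: a trivalent nitrogen with two H attached to carbon.
The molecule carries 2 separate instances of a primary amino group (-NH2) meeting every constraint; each maps to a distinct set of atoms, giving 2 matches.

2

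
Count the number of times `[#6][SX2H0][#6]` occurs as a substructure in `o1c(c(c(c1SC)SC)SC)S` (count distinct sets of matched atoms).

3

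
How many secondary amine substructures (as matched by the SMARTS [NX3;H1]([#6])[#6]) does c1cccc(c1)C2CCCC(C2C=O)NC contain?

[NX3;H1]([#6])[#6] is the SMARTS for a secondary amine: a trivalent nitrogen with one H, bonded to two carbons.
Exactly one fragment in the molecule meets all constraints, giving 1 match.

1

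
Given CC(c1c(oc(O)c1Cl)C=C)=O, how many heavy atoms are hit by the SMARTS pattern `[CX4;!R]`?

1

Check the 12 heavy atoms by environment: 1× o (aromatic, X2, in 5-ring) → no; 4× c (aromatic, X3, in 5-ring) → no; 1× O (X2, acyclic) → no; 3× C (X3, acyclic) → no; 1× O (X1, acyclic) → no; 1× C (X4, acyclic) → match; 1× Cl (X1, acyclic) → no.
That gives 1 matching atom.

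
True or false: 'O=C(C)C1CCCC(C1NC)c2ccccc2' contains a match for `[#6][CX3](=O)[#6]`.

True

The pattern [#6][CX3](=O)[#6] describes a carbonyl carbon (no H) flanked by two carbons — a ketone.
The molecule carries an acetyl/ketone group (-C(=O)CH3), whose atoms satisfy every constraint of the query, so the pattern matches.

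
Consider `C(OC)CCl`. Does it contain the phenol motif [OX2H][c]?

No

The pattern [OX2H][c] describes a hydroxyl oxygen attached to an aromatic carbon — a phenol.
The closest candidate here is a methoxy ether (-OCH3), but the oxygen has H0, not H1. No other fragment satisfies the full query, so there is no match.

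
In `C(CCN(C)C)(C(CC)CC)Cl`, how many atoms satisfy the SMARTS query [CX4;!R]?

The query [CX4;!R] means: aliphatic carbon with four total connections, not in a ring.
Check the 12 heavy atoms by environment: 10× C (X4, acyclic) → match; 1× N (X3, acyclic) → no; 1× Cl (X1, acyclic) → no.
That gives 10 matching atoms.

10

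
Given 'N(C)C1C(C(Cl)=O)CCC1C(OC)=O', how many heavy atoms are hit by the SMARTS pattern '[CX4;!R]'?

2

The query [CX4;!R] means: aliphatic carbon with four total connections, not in a ring.
Check the 14 heavy atoms by environment: 5× C (X4, in 5-ring) → no; 2× C (X3, acyclic) → no; 2× O (X1, acyclic) → no; 1× Cl (X1, acyclic) → no; 1× N (X3, acyclic) → no; 2× C (X4, acyclic) → match; 1× O (X2, acyclic) → no.
That gives 2 matching atoms.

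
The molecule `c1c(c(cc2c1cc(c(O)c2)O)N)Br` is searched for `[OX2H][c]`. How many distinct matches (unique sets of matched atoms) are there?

[OX2H][c] is the SMARTS for a phenol: a hydroxyl oxygen attached to an aromatic carbon.
The molecule carries 2 separate instances of a hydroxyl group (-OH) meeting every constraint; each maps to a distinct set of atoms, giving 2 matches.

2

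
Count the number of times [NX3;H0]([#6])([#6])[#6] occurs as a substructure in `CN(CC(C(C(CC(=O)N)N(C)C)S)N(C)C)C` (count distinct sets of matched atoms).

[NX3;H0]([#6])([#6])[#6] is the SMARTS for a tertiary amine: a trivalent nitrogen with no H, bonded to three carbons.
The molecule carries 3 separate instances of a dimethylamino group (-N(CH3)2) meeting every constraint; each maps to a distinct set of atoms, giving 3 matches.

3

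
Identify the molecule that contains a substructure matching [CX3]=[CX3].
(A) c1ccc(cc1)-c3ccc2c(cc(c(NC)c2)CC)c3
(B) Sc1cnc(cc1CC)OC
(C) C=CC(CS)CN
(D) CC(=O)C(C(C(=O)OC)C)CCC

C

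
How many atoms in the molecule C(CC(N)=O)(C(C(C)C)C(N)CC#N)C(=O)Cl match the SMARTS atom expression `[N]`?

The query [N] means: uppercase N matches aliphatic (non-aromatic) nitrogen only.
Check the 17 heavy atoms by environment: 11× C → no; 3× N → match; 2× O → no; 1× Cl → no.
That gives 3 matching atoms.

3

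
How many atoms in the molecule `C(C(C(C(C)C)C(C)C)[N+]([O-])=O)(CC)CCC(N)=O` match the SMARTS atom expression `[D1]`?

Check the 19 heavy atoms by environment: 5× C (D1) → match; 6× C (D3) → no; 3× C (D2) → no; 1× N (charge +1, D3) → no; 1× O (charge -1, D1) → match; 2× O (D1) → match; 1× N (D1) → match.
Summing the matching environments: 5 + 1 + 2 + 1 = 9 matching atoms.

9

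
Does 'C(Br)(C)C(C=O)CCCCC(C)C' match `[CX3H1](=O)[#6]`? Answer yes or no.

The pattern [CX3H1](=O)[#6] describes an sp2 carbon with one H, double-bonded to O and single-bonded to carbon — an aldehyde.
The molecule carries an aldehyde (-CHO), whose atoms satisfy every constraint of the query, so the pattern matches.

Yes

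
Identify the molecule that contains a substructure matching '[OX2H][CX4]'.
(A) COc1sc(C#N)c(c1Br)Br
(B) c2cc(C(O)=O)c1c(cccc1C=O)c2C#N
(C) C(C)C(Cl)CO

[OX2H][CX4] describes a hydroxyl oxygen bound to an sp3 (X4) carbon (an aliphatic alcohol).
(A) has a methoxy ether (-OCH3) but the oxygen has H0 (ether), not H1.
(B) has a carboxylic acid group (-C(=O)OH) but the -OH is on a CX3 carbonyl carbon, not a CX4 carbon.
(C) contains a hydroxyl group (-OH), which satisfies every atom and bond constraint.
So the answer is (C).

C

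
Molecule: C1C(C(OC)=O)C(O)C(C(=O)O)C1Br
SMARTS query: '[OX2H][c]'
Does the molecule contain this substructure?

No

The pattern [OX2H][c] describes a hydroxyl oxygen attached to an aromatic carbon — a phenol.
The closest candidate here is a hydroxyl group (-OH), but the -OH is on an aliphatic carbon, not an aromatic c. No other fragment satisfies the full query, so there is no match.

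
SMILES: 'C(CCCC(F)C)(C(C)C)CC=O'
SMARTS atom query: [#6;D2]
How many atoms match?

5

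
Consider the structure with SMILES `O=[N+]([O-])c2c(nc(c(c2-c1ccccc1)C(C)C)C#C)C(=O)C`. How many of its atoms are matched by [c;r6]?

11

Check the 23 heavy atoms by environment: 1× n (aromatic, in 6-ring) → no; 11× c (aromatic, in 6-ring) → match; 7× C (acyclic) → no; 2× O (acyclic) → no; 1× N (charge +1, acyclic) → no; 1× O (charge -1, acyclic) → no.
That gives 11 matching atoms.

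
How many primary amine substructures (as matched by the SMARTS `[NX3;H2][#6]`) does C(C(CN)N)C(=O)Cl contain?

2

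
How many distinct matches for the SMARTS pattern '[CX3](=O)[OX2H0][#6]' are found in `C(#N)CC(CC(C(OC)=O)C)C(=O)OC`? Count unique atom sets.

[CX3](=O)[OX2H0][#6] is the SMARTS for an ester: a carbonyl carbon bonded to an oxygen that is itself bonded to carbon (no H on that O).
The molecule carries 2 separate instances of a methyl-ester group (-C(=O)OCH3) meeting every constraint; each maps to a distinct set of atoms, giving 2 matches.

2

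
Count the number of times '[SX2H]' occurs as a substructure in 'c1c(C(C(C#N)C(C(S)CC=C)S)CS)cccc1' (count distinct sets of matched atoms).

3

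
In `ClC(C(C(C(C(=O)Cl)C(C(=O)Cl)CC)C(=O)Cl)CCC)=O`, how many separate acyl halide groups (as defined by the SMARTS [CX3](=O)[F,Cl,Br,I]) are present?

4

[CX3](=O)[F,Cl,Br,I] is the SMARTS for an acyl halide: a carbonyl carbon bonded to a halogen.
The molecule carries 4 separate instances of an acyl chloride (-C(=O)Cl) meeting every constraint; each maps to a distinct set of atoms, giving 4 matches.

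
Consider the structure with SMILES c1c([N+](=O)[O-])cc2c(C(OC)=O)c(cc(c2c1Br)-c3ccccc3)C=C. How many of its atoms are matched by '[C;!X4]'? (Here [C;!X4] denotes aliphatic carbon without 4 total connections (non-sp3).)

The query [C;!X4] means: aliphatic carbon that does not have four total connections.
Check the 26 heavy atoms by environment: 16× c (aromatic, X3) → no; 3× C (X3) → match; 2× O (X1) → no; 1× O (X2) → no; 1× C (X4) → no; 1× Br (X1) → no; 1× N (charge +1, X3) → no; 1× O (charge -1, X1) → no.
That gives 3 matching atoms.

3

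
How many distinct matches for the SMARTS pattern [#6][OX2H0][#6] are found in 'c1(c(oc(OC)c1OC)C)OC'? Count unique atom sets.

[#6][OX2H0][#6] is the SMARTS for an ether: an aliphatic oxygen bridging two carbons with no H on the oxygen.
The molecule carries 3 separate instances of a methoxy ether (-OCH3) meeting every constraint; each maps to a distinct set of atoms, giving 3 matches.

3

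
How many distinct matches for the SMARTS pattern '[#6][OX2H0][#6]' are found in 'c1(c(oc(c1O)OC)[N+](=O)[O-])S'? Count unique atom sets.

1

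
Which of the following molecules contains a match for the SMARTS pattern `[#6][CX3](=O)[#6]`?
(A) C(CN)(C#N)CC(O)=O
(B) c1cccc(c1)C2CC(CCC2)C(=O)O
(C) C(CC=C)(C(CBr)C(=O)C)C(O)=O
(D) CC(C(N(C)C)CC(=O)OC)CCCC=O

C

[#6][CX3](=O)[#6] describes a carbonyl carbon (no H) flanked by two carbons (a ketone).
(A) has a carboxylic acid group (-C(=O)OH) but one neighbour of the carbonyl carbon is O, not C.
(B) has a carboxylic acid group (-C(=O)OH) but one neighbour of the carbonyl carbon is O, not C.
(C) contains an acetyl/ketone group (-C(=O)CH3), which satisfies every atom and bond constraint.
(D) has an aldehyde (-CHO) but the carbonyl carbon has H1, so it is not flanked by two carbons.
So the answer is (C).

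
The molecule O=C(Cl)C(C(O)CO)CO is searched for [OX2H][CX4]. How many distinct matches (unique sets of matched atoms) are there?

3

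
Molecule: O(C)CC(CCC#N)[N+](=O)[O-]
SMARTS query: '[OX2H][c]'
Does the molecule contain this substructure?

No

The pattern [OX2H][c] describes a hydroxyl oxygen attached to an aromatic carbon — a phenol.
The closest candidate here is a methoxy ether (-OCH3), but the oxygen has H0, not H1. No other fragment satisfies the full query, so there is no match.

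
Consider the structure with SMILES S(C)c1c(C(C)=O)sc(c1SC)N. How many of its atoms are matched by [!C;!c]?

5

The query [!C;!c] means: neither aliphatic nor aromatic carbon — same as [!#6].
Check the 13 heavy atoms by environment: 1× s (aromatic) → match; 4× c (aromatic) → no; 2× S → match; 4× C → no; 1× N → match; 1× O → match.
Summing the matching environments: 1 + 2 + 1 + 1 = 5 matching atoms.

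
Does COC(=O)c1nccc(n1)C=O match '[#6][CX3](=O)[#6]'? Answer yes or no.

The pattern [#6][CX3](=O)[#6] describes a carbonyl carbon (no H) flanked by two carbons — a ketone.
The closest candidate here is a methyl-ester group (-C(=O)OCH3), but one neighbour of the carbonyl carbon is O, not C. No other fragment satisfies the full query, so there is no match.

No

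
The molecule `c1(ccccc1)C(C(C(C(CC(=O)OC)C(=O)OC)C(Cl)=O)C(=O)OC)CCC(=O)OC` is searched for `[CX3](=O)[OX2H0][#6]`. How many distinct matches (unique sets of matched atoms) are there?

4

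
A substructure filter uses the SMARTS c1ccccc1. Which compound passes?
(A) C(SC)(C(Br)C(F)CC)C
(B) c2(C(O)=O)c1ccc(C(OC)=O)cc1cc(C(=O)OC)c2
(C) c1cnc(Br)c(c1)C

c1ccccc1 describes six aromatic carbons in a ring (a benzene ring).
(A) has a methyl group (-CH3) but no six-membered all-carbon aromatic ring is present.
(B) contains the required atom environment, so the pattern matches.
(C) has a methyl group (-CH3) but no six-membered all-carbon aromatic ring is present.
So the answer is (B).

B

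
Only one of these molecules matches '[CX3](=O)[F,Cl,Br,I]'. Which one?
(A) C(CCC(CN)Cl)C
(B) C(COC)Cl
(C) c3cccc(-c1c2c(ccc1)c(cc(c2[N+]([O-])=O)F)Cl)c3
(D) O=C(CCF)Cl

D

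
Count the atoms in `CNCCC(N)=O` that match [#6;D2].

2

The query [#6;D2] means: any carbon bonded to exactly two heavy atoms.
Check the 7 heavy atoms by environment: 2× C (D2) → match; 1× C (D3) → no; 1× O (D1) → no; 1× N (D1) → no; 1× N (D2) → no; 1× C (D1) → no.
That gives 2 matching atoms.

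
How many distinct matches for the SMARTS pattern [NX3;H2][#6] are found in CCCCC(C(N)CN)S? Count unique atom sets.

[NX3;H2][#6] is the SMARTS for a primary amine: a trivalent nitrogen with two H attached to carbon.
The molecule carries 2 separate instances of a primary amino group (-NH2) meeting every constraint; each maps to a distinct set of atoms, giving 2 matches.

2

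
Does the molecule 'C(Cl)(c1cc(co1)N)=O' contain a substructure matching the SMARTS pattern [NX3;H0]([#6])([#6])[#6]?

No

The pattern [NX3;H0]([#6])([#6])[#6] describes a trivalent nitrogen with no H, bonded to three carbons — a tertiary amine.
The closest candidate here is a primary amino group (-NH2), but the nitrogen has H2, not H0 with three carbons. No other fragment satisfies the full query, so there is no match.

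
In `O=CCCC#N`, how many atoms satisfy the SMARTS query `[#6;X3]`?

The query [#6;X3] means: any carbon (aromatic or not) with three total connections.
Check the 6 heavy atoms by environment: 2× C (X4) → no; 1× C (X3) → match; 1× O (X1) → no; 1× C (X2) → no; 1× N (X1) → no.
That gives 1 matching atom.

1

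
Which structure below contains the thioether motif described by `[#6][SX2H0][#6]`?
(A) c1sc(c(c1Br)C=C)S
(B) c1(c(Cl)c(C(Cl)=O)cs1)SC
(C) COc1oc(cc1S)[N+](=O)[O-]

[#6][SX2H0][#6] describes an aliphatic sulfur bridging two carbons with no H on the sulfur (a thioether).
(A) has a thiol (-SH) but the sulfur has H1, not H0 bridging two carbons.
(B) contains a methylthio ether (-SCH3), which satisfies every atom and bond constraint.
(C) has a thiol (-SH) but the sulfur has H1, not H0 bridging two carbons.
So the answer is (B).

B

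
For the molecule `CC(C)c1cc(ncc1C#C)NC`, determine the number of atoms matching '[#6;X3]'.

The query [#6;X3] means: any carbon (aromatic or not) with three total connections.
Check the 13 heavy atoms by environment: 1× n (aromatic, X2) → no; 5× c (aromatic, X3) → match; 2× C (X2) → no; 1× N (X3) → no; 4× C (X4) → no.
That gives 5 matching atoms.

5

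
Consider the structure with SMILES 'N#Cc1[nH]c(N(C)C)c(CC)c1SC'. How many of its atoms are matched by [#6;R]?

4

Check the 14 heavy atoms by environment: 1× n (aromatic, in 5-ring) → no; 4× c (aromatic, in 5-ring) → match; 2× N (acyclic) → no; 6× C (acyclic) → no; 1× S (acyclic) → no.
That gives 4 matching atoms.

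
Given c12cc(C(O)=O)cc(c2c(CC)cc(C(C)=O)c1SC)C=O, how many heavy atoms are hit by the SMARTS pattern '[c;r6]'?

The query [c;r6] means: aromatic carbon that belongs to a six-membered ring.
Check the 22 heavy atoms by environment: 10× c (aromatic, in 6-ring) → match; 1× S (acyclic) → no; 7× C (acyclic) → no; 4× O (acyclic) → no.
That gives 10 matching atoms.

10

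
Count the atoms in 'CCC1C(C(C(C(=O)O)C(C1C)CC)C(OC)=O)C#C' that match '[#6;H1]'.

7

The query [#6;H1] means: any carbon bearing exactly one hydrogen.
Check the 20 heavy atoms by environment: 7× C (H1) → match; 4× C (H3) → no; 3× C (H0) → no; 3× O (H0) → no; 1× O (H1) → no; 2× C (H2) → no.
That gives 7 matching atoms.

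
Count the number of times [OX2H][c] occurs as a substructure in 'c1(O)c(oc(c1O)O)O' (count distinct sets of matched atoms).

[OX2H][c] is the SMARTS for a phenol: a hydroxyl oxygen attached to an aromatic carbon.
The molecule carries 4 separate instances of a hydroxyl group (-OH) meeting every constraint; each maps to a distinct set of atoms, giving 4 matches.

4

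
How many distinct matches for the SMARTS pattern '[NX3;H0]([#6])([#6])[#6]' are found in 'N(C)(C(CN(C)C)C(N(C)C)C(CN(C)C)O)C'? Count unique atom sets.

4

[NX3;H0]([#6])([#6])[#6] is the SMARTS for a tertiary amine: a trivalent nitrogen with no H, bonded to three carbons.
The molecule carries 4 separate instances of a dimethylamino group (-N(CH3)2) meeting every constraint; each maps to a distinct set of atoms, giving 4 matches.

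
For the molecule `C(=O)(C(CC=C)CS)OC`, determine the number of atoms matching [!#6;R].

The query [!#6;R] means: non-carbon atom that is part of a ring.
Check the 10 heavy atoms by environment: 7× C (acyclic) → no; 1× S (acyclic) → no; 2× O (acyclic) → no.
No environment satisfies the query, so 0 matching atoms.

0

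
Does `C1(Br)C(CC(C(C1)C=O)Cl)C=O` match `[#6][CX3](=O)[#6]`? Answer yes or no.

No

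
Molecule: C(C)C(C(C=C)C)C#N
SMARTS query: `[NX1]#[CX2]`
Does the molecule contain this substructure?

Yes

The pattern [NX1]#[CX2] describes a nitrogen triple-bonded to a two-connected carbon — a nitrile.
The molecule carries a nitrile (-C#N), whose atoms satisfy every constraint of the query, so the pattern matches.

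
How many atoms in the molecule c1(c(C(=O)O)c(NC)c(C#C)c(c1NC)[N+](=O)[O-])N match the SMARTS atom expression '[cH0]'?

6

The query [cH0] means: aromatic carbon with no attached hydrogen (substituted or ring-fusion).
Check the 19 heavy atoms by environment: 6× c (aromatic, H0) → match; 2× C (H0) → no; 2× O (H0) → no; 1× O (H1) → no; 1× C (H1) → no; 1× N (H2) → no; 1× N (charge +1, H0) → no; 1× O (charge -1, H0) → no; 2× N (H1) → no; 2× C (H3) → no.
That gives 6 matching atoms.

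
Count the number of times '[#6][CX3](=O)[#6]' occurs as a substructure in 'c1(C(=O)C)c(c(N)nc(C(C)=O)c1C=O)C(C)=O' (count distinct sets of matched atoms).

[#6][CX3](=O)[#6] is the SMARTS for a ketone: a carbonyl carbon (no H) flanked by two carbons.
The molecule carries 3 separate instances of an acetyl/ketone group (-C(=O)CH3) meeting every constraint; each maps to a distinct set of atoms, giving 3 matches.

3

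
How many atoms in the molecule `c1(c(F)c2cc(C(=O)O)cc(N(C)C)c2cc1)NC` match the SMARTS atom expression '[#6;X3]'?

11

The query [#6;X3] means: any carbon (aromatic or not) with three total connections.
Check the 19 heavy atoms by environment: 10× c (aromatic, X3) → match; 2× N (X3) → no; 3× C (X4) → no; 1× F (X1) → no; 1× C (X3) → match; 1× O (X1) → no; 1× O (X2) → no.
Summing the matching environments: 10 + 1 = 11 matching atoms.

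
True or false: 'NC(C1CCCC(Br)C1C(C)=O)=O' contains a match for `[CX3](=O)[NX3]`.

True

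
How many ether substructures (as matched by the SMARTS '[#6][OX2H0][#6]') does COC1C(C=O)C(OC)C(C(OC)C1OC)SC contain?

[#6][OX2H0][#6] is the SMARTS for an ether: an aliphatic oxygen bridging two carbons with no H on the oxygen.
The molecule carries 4 separate instances of a methoxy ether (-OCH3) meeting every constraint; each maps to a distinct set of atoms, giving 4 matches.

4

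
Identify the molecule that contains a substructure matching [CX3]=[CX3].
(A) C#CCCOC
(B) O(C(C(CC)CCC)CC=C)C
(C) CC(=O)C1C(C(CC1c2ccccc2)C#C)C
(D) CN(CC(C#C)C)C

B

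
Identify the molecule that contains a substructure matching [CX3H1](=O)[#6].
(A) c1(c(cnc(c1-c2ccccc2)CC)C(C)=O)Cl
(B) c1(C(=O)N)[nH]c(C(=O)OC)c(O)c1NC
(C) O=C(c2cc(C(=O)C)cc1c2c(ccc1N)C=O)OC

C

[CX3H1](=O)[#6] describes an sp2 carbon with one H, double-bonded to O and single-bonded to carbon (an aldehyde).
(A) has an acetyl/ketone group (-C(=O)CH3) but the carbonyl carbon has H0 (two carbon neighbours), not H1.
(B) has a methyl-ester group (-C(=O)OCH3) but the carbonyl carbon has H0, not H1.
(C) contains an aldehyde (-CHO), which satisfies every atom and bond constraint.
So the answer is (C).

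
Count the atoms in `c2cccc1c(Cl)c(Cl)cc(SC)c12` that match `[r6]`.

The query [r6] means: r6 matches atoms in a six-membered ring.
Check the 14 heavy atoms by environment: 10× c (aromatic, in 6-ring) → match; 1× S (acyclic) → no; 1× C (acyclic) → no; 2× Cl (acyclic) → no.
That gives 10 matching atoms.

10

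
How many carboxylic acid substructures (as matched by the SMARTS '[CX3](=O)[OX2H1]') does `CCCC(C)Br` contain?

0

[CX3](=O)[OX2H1] is the SMARTS for a carboxylic acid: an sp2 carbon double-bonded to O and single-bonded to an -OH oxygen.
No fragment in the molecule satisfies every constraint, giving 0 matches.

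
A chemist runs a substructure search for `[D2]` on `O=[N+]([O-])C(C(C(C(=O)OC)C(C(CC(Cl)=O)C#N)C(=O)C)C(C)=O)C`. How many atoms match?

The query [D2] means: atom with exactly two heavy-atom neighbours.
Check the 25 heavy atoms by environment: 2× C (D2) → match; 9× C (D3) → no; 4× C (D1) → no; 5× O (D1) → no; 1× N (charge +1, D3) → no; 1× O (charge -1, D1) → no; 1× Cl (D1) → no; 1× N (D1) → no; 1× O (D2) → match.
Summing the matching environments: 2 + 1 = 3 matching atoms.

3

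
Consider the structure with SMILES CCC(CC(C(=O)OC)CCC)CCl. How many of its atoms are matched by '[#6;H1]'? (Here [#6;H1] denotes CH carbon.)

2

The query [#6;H1] means: any carbon bearing exactly one hydrogen.
Check the 14 heavy atoms by environment: 5× C (H2) → no; 2× C (H1) → match; 3× C (H3) → no; 1× C (H0) → no; 2× O (H0) → no; 1× Cl (H0) → no.
That gives 2 matching atoms.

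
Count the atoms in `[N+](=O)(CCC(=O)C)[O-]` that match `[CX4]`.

Check the 8 heavy atoms by environment: 3× C (X4) → match; 1× C (X3) → no; 2× O (X1) → no; 1× N (charge +1, X3) → no; 1× O (charge -1, X1) → no.
That gives 3 matching atoms.

3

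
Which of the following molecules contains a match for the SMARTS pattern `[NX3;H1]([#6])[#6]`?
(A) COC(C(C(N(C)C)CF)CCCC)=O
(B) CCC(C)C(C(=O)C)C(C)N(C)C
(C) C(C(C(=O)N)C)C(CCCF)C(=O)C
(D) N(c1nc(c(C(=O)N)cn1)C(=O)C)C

D

[NX3;H1]([#6])[#6] describes a trivalent nitrogen with one H, bonded to two carbons (a secondary amine).
(A) has a dimethylamino group (-N(CH3)2) but the nitrogen has H0, not H1.
(B) has a dimethylamino group (-N(CH3)2) but the nitrogen has H0, not H1.
(C) has a primary amide (-C(=O)NH2) but the -C(=O)NH2 nitrogen has H2, not H1.
(D) contains an N-methylamino group (-NHCH3), which satisfies every atom and bond constraint.
So the answer is (D).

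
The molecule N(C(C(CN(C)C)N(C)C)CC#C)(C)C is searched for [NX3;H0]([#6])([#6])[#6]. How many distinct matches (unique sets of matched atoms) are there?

3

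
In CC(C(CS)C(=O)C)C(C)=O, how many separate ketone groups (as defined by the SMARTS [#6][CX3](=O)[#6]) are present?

[#6][CX3](=O)[#6] is the SMARTS for a ketone: a carbonyl carbon (no H) flanked by two carbons.
The molecule carries 2 separate instances of an acetyl/ketone group (-C(=O)CH3) meeting every constraint; each maps to a distinct set of atoms, giving 2 matches.

2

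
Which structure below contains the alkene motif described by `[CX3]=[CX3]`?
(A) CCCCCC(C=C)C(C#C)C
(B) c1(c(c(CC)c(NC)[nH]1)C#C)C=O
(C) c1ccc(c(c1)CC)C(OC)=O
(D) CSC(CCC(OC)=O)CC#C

[CX3]=[CX3] describes a non-aromatic C=C double bond between two sp2 carbons (an alkene).
(A) contains a vinyl group (-CH=CH2), which satisfies every atom and bond constraint.
(B) has an ethynyl group (-C#CH) but the C-C bond is a triple bond, not a double bond.
(C) has an ethyl group (-CH2CH3) but its C-C bond is a single bond between CX4 carbons, not CX3=CX3.
(D) has an ethynyl group (-C#CH) but the C-C bond is a triple bond, not a double bond.
So the answer is (A).

A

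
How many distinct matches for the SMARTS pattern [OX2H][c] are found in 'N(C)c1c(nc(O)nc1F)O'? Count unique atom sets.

[OX2H][c] is the SMARTS for a phenol: a hydroxyl oxygen attached to an aromatic carbon.
The molecule carries 2 separate instances of a hydroxyl group (-OH) meeting every constraint; each maps to a distinct set of atoms, giving 2 matches.

2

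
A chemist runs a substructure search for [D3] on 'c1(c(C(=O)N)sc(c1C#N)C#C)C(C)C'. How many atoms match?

6

Check the 15 heavy atoms by environment: 1× s (aromatic, D2) → no; 4× c (aromatic, D3) → match; 2× C (D3) → match; 1× O (D1) → no; 2× N (D1) → no; 2× C (D2) → no; 3× C (D1) → no.
Summing the matching environments: 4 + 2 = 6 matching atoms.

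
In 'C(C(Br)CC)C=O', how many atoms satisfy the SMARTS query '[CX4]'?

4

The query [CX4] means: C with X4: aliphatic carbon with exactly 4 total connections (bonds + H).
Check the 7 heavy atoms by environment: 4× C (X4) → match; 1× Br (X1) → no; 1× C (X3) → no; 1× O (X1) → no.
That gives 4 matching atoms.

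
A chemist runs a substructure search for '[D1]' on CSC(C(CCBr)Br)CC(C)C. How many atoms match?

5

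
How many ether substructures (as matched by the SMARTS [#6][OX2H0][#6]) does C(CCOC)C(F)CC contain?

1

[#6][OX2H0][#6] is the SMARTS for an ether: an aliphatic oxygen bridging two carbons with no H on the oxygen.
Exactly one fragment in the molecule meets all constraints, giving 1 match.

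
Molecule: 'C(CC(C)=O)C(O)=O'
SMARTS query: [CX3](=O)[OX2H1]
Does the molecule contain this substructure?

The pattern [CX3](=O)[OX2H1] describes an sp2 carbon double-bonded to O and single-bonded to an -OH oxygen — a carboxylic acid.
The molecule carries a carboxylic acid group (-C(=O)OH), whose atoms satisfy every constraint of the query, so the pattern matches.

Yes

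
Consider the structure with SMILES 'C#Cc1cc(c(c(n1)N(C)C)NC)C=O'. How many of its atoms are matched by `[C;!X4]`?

The query [C;!X4] means: aliphatic carbon that does not have four total connections.
Check the 15 heavy atoms by environment: 1× n (aromatic, X2) → no; 5× c (aromatic, X3) → no; 2× C (X2) → match; 2× N (X3) → no; 3× C (X4) → no; 1× C (X3) → match; 1× O (X1) → no.
Summing the matching environments: 2 + 1 = 3 matching atoms.

3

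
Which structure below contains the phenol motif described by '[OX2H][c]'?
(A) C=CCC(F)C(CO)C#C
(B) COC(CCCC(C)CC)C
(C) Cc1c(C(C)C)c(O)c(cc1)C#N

[OX2H][c] describes a hydroxyl oxygen attached to an aromatic carbon (a phenol).
(A) has a hydroxyl group (-OH) but the -OH is on an aliphatic carbon, not an aromatic c.
(B) has a methoxy ether (-OCH3) but the oxygen has H0, not H1.
(C) contains a hydroxyl group (-OH), which satisfies every atom and bond constraint.
So the answer is (C).

C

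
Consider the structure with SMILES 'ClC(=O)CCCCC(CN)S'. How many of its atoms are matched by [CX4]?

The query [CX4] means: C with X4: aliphatic carbon with exactly 4 total connections (bonds + H).
Check the 11 heavy atoms by environment: 6× C (X4) → match; 1× S (X2) → no; 1× C (X3) → no; 1× O (X1) → no; 1× Cl (X1) → no; 1× N (X3) → no.
That gives 6 matching atoms.

6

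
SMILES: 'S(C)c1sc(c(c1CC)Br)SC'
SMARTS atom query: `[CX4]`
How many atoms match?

4

The query [CX4] means: C with X4: aliphatic carbon with exactly 4 total connections (bonds + H).
Check the 12 heavy atoms by environment: 1× s (aromatic, X2) → no; 4× c (aromatic, X3) → no; 4× C (X4) → match; 2× S (X2) → no; 1× Br (X1) → no.
That gives 4 matching atoms.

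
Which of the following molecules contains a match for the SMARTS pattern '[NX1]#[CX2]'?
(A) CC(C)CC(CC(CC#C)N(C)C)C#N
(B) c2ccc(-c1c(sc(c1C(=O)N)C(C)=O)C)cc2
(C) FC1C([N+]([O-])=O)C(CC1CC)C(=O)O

A

[NX1]#[CX2] describes a nitrogen triple-bonded to a two-connected carbon (a nitrile).
(A) contains a nitrile (-C#N), which satisfies every atom and bond constraint.
(B) has a primary amide (-C(=O)NH2) but the nitrogen is NX3, not NX1.
(C) has a nitro group (-[N+](=O)[O-]) but there is no C#N triple bond.
So the answer is (A).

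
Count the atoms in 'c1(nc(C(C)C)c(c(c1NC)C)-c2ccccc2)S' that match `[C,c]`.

16

The query [C,c] means: comma = OR; matches aliphatic or aromatic carbon — same as #6.
Check the 19 heavy atoms by environment: 1× n (aromatic) → no; 11× c (aromatic) → match; 5× C → match; 1× S → no; 1× N → no.
Summing the matching environments: 11 + 5 = 16 matching atoms.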